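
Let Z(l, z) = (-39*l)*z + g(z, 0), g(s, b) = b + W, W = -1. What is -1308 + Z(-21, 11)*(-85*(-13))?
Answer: 9952532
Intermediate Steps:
g(s, b) = -1 + b (g(s, b) = b - 1 = -1 + b)
Z(l, z) = -1 - 39*l*z (Z(l, z) = (-39*l)*z + (-1 + 0) = -39*l*z - 1 = -1 - 39*l*z)
-1308 + Z(-21, 11)*(-85*(-13)) = -1308 + (-1 - 39*(-21)*11)*(-85*(-13)) = -1308 + (-1 + 9009)*1105 = -1308 + 9008*1105 = -1308 + 9953840 = 9952532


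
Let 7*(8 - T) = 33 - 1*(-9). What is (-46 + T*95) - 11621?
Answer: -11477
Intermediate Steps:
T = 2 (T = 8 - (33 - 1*(-9))/7 = 8 - (33 + 9)/7 = 8 - ⅐*42 = 8 - 6 = 2)
(-46 + T*95) - 11621 = (-46 + 2*95) - 11621 = (-46 + 190) - 11621 = 144 - 11621 = -11477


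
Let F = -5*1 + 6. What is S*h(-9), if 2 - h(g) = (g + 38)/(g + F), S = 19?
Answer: 855/8 ≈ 106.88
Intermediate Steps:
F = 1 (F = -5 + 6 = 1)
h(g) = 2 - (38 + g)/(1 + g) (h(g) = 2 - (g + 38)/(g + 1) = 2 - (38 + g)/(1 + g))
S*h(-9) = 19*((-36 - 9)/(1 - 9)) = 19*(-45/(-8)) = 19*(-⅛*(-45)) = 19*(45/8) = 855/8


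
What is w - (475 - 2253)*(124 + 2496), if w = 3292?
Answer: 4661652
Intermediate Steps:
w - (475 - 2253)*(124 + 2496) = 3292 - (475 - 2253)*(124 + 2496) = 3292 - (-1778)*2620 = 3292 - 1*(-4658360) = 3292 + 4658360 = 4661652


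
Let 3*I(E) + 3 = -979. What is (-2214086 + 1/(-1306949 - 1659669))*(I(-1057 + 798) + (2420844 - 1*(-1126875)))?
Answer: -69901502290979359075/8899854 ≈ -7.8542e+12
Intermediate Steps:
I(E) = -982/3 (I(E) = -1 + (1/3)*(-979) = -1 - 979/3 = -982/3)
(-2214086 + 1/(-1306949 - 1659669))*(I(-1057 + 798) + (2420844 - 1*(-1126875))) = (-2214086 + 1/(-1306949 - 1659669))*(-982/3 + (2420844 - 1*(-1126875))) = (-2214086 + 1/(-2966618))*(-982/3 + (2420844 + 1126875)) = (-2214086 - 1/2966618)*(-982/3 + 3547719) = -6568347381149/2966618*10642175/3 = -69901502290979359075/8899854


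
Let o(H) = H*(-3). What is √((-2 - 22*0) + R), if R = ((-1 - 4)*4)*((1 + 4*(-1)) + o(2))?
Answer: √178 ≈ 13.342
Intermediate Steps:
o(H) = -3*H
R = 180 (R = ((-1 - 4)*4)*((1 + 4*(-1)) - 3*2) = (-5*4)*((1 - 4) - 6) = -20*(-3 - 6) = -20*(-9) = 180)
√((-2 - 22*0) + R) = √((-2 - 22*0) + 180) = √((-2 + 0) + 180) = √(-2 + 180) = √178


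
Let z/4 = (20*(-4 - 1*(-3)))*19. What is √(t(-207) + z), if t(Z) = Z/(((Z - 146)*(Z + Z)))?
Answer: I*√757623426/706 ≈ 38.987*I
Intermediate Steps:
t(Z) = 1/(2*(-146 + Z)) (t(Z) = Z/(((-146 + Z)*(2*Z))) = Z/((2*Z*(-146 + Z))) = Z*(1/(2*Z*(-146 + Z))) = 1/(2*(-146 + Z)))
z = -1520 (z = 4*((20*(-4 - 1*(-3)))*19) = 4*((20*(-4 + 3))*19) = 4*((20*(-1))*19) = 4*(-20*19) = 4*(-380) = -1520)
√(t(-207) + z) = √(1/(2*(-146 - 207)) - 1520) = √((½)/(-353) - 1520) = √((½)*(-1/353) - 1520) = √(-1/706 - 1520) = √(-1073121/706) = I*√757623426/706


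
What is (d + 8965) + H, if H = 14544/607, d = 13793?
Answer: 13828650/607 ≈ 22782.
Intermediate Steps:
H = 14544/607 (H = 14544*(1/607) = 14544/607 ≈ 23.960)
(d + 8965) + H = (13793 + 8965) + 14544/607 = 22758 + 14544/607 = 13828650/607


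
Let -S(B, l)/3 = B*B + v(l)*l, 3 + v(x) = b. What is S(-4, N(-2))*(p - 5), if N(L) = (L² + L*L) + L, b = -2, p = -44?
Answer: -2058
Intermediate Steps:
v(x) = -5 (v(x) = -3 - 2 = -5)
N(L) = L + 2*L² (N(L) = (L² + L²) + L = 2*L² + L = L + 2*L²)
S(B, l) = -3*B² + 15*l (S(B, l) = -3*(B*B - 5*l) = -3*(B² - 5*l) = -3*B² + 15*l)
S(-4, N(-2))*(p - 5) = (-3*(-4)² + 15*(-2*(1 + 2*(-2))))*(-44 - 5) = (-3*16 + 15*(-2*(1 - 4)))*(-49) = (-48 + 15*(-2*(-3)))*(-49) = (-48 + 15*6)*(-49) = (-48 + 90)*(-49) = 42*(-49) = -2058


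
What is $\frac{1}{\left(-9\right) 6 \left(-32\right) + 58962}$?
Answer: $\frac{1}{60690} \approx 1.6477 \cdot 10^{-5}$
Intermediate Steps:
$\frac{1}{\left(-9\right) 6 \left(-32\right) + 58962} = \frac{1}{\left(-54\right) \left(-32\right) + 58962} = \frac{1}{1728 + 58962} = \frac{1}{60690}$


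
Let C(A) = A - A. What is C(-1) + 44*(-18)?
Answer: -792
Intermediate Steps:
C(A) = 0
C(-1) + 44*(-18) = 0 + 44*(-18) = 0 - 792 = -792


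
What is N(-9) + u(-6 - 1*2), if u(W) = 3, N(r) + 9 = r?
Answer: -15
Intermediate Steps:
N(r) = -9 + r
N(-9) + u(-6 - 1*2) = (-9 - 9) + 3 = -18 + 3 = -15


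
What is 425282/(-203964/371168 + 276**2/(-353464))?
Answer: -75807976067824/136369599 ≈ -5.5590e+5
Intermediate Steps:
425282/(-203964/371168 + 276**2/(-353464)) = 425282/(-203964*1/371168 + 76176*(-1/353464)) = 425282/(-50991/92792 - 414/1921) = 425282/(-136369599/178253432) = 425282*(-178253432/136369599) = -75807976067824/136369599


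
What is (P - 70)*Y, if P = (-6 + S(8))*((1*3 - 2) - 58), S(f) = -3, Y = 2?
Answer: 886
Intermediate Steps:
P = 513 (P = (-6 - 3)*((1*3 - 2) - 58) = -9*((3 - 2) - 58) = -9*(1 - 58) = -9*(-57) = 513)
(P - 70)*Y = (513 - 70)*2 = 443*2 = 886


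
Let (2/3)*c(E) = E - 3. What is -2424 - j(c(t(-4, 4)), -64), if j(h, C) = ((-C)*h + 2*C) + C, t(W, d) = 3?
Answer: -2232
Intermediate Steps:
c(E) = -9/2 + 3*E/2 (c(E) = 3*(E - 3)/2 = 3*(-3 + E)/2 = -9/2 + 3*E/2)
j(h, C) = 3*C - C*h (j(h, C) = (-C*h + 2*C) + C = (2*C - C*h) + C = 3*C - C*h)
-2424 - j(c(t(-4, 4)), -64) = -2424 - (-64)*(3 - (-9/2 + (3/2)*3)) = -2424 - (-64)*(3 - (-9/2 + 9/2)) = -2424 - (-64)*(3 - 1*0) = -2424 - (-64)*(3 + 0) = -2424 - (-64)*3 = -2424 - 1*(-192) = -2424 + 192 = -2232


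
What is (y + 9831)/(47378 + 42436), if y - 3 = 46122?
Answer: 9326/14969 ≈ 0.62302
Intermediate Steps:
y = 46125 (y = 3 + 46122 = 46125)
(y + 9831)/(47378 + 42436) = (46125 + 9831)/(47378 + 42436) = 55956/89814 = 55956*(1/89814) = 9326/14969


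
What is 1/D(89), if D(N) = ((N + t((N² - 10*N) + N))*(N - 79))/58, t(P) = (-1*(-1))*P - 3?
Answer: 29/36030 ≈ 0.00080488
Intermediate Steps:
t(P) = -3 + P (t(P) = 1*P - 3 = P - 3 = -3 + P)
D(N) = (-79 + N)*(-3 + N² - 8*N)/58 (D(N) = ((N + (-3 + ((N² - 10*N) + N)))*(N - 79))/58 = ((N + (-3 + (N² - 9*N)))*(-79 + N))*(1/58) = ((N + (-3 + N² - 9*N))*(-79 + N))*(1/58) = ((-3 + N² - 8*N)*(-79 + N))*(1/58) = ((-79 + N)*(-3 + N² - 8*N))*(1/58) = (-79 + N)*(-3 + N² - 8*N)/58)
1/D(89) = 1/(237/58 - 3/2*89² + (1/58)*89³ + (629/58)*89) = 1/(237/58 - 3/2*7921 + (1/58)*704969 + 55981/58) = 1/(237/58 - 23763/2 + 704969/58 + 55981/58) = 1/(36030/29) = 29/36030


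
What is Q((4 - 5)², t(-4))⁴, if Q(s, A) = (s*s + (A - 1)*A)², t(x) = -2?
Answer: 5764801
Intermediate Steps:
Q(s, A) = (s² + A*(-1 + A))² (Q(s, A) = (s² + (-1 + A)*A)² = (s² + A*(-1 + A))²)
Q((4 - 5)², t(-4))⁴ = (((-2)² + ((4 - 5)²)² - 1*(-2))²)⁴ = ((4 + ((-1)²)² + 2)²)⁴ = ((4 + 1² + 2)²)⁴ = ((4 + 1 + 2)²)⁴ = (7²)⁴ = 49⁴ = 5764801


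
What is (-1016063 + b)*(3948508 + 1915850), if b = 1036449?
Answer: 119550802188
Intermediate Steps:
(-1016063 + b)*(3948508 + 1915850) = (-1016063 + 1036449)*(3948508 + 1915850) = 20386*5864358 = 119550802188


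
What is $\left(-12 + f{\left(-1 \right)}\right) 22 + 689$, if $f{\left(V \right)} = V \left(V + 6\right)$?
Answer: $315$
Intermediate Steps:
$f{\left(V \right)} = V \left(6 + V\right)$
$\left(-12 + f{\left(-1 \right)}\right) 22 + 689 = \left(-12 - \left(6 - 1\right)\right) 22 + 689 = \left(-12 - 5\right) 22 + 689 = \left(-17\right) 22 + 689 = -374 + 689 = 315$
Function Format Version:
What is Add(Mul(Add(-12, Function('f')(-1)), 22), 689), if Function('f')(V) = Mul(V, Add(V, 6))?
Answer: 315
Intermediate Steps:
Function('f')(V) = Mul(V, Add(6, V))
Add(Mul(Add(-12, Function('f')(-1)), 22), 689) = Add(Mul(Add(-12, Mul(-1, Add(6, -1))), 22), 689) = Add(Mul(Add(-12, Mul(-1, 5)), 22), 689) = Add(Mul(Add(-12, -5), 22), 689) = Add(Mul(-17, 22), 689) = Add(-374, 689) = 315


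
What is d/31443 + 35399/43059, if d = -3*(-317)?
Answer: 384666622/451301379 ≈ 0.85235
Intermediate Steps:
d = 951
d/31443 + 35399/43059 = 951/31443 + 35399/43059 = 951*(1/31443) + 35399*(1/43059) = 317/10481 + 35399/43059 = 384666622/451301379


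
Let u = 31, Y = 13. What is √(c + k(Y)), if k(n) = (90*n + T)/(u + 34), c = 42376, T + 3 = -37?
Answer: √7164482/13 ≈ 205.90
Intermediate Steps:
T = -40 (T = -3 - 37 = -40)
k(n) = -8/13 + 18*n/13 (k(n) = (90*n - 40)/(31 + 34) = (-40 + 90*n)/65 = (-40 + 90*n)*(1/65) = -8/13 + 18*n/13)
√(c + k(Y)) = √(42376 + (-8/13 + (18/13)*13)) = √(42376 + (-8/13 + 18)) = √(42376 + 226/13) = √(551114/13) = √7164482/13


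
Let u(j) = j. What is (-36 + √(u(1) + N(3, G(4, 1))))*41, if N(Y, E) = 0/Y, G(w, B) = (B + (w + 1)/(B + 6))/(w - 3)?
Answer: -1435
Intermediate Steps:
G(w, B) = (B + (1 + w)/(6 + B))/(-3 + w)
N(Y, E) = 0
(-36 + √(u(1) + N(3, G(4, 1))))*41 = (-36 + √(1 + 0))*41 = (-36 + √1)*41 = (-36 + 1)*41 = -35*41 = -1435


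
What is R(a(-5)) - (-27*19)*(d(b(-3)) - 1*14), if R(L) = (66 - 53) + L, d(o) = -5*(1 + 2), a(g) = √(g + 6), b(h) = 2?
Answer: -14863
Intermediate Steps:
a(g) = √(6 + g)
d(o) = -15 (d(o) = -5*3 = -15)
R(L) = 13 + L
R(a(-5)) - (-27*19)*(d(b(-3)) - 1*14) = (13 + √(6 - 5)) - (-27*19)*(-15 - 1*14) = (13 + √1) - (-513)*(-15 - 14) = (13 + 1) - (-513)*(-29) = 14 - 1*14877 = 14 - 14877 = -14863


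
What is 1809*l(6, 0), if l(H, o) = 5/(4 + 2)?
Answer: 3015/2 ≈ 1507.5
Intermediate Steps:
l(H, o) = ⅚ (l(H, o) = 5/6 = 5*(⅙) = ⅚)
1809*l(6, 0) = 1809*(⅚) = 3015/2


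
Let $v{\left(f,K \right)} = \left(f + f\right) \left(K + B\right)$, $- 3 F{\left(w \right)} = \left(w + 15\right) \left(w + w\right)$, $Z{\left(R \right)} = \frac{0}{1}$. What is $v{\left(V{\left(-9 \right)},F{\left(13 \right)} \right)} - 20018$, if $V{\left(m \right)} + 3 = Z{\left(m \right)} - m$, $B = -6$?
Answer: $-23002$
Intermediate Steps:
$Z{\left(R \right)} = 0$ ($Z{\left(R \right)} = 0 \cdot 1 = 0$)
$V{\left(m \right)} = -3 - m$ ($V{\left(m \right)} = -3 + \left(0 - m\right) = -3 - m$)
$F{\left(w \right)} = - \frac{2 w \left(15 + w\right)}{3}$ ($F{\left(w \right)} = - \frac{\left(w + 15\right) \left(w + w\right)}{3} = - \frac{\left(15 + w\right) 2 w}{3} = - \frac{2 w \left(15 + w\right)}{3}$)
$v{\left(f,K \right)} = 2 f \left(-6 + K\right)$ ($v{\left(f,K \right)} = \left(f + f\right) \left(K - 6\right) = 2 f \left(-6 + K\right)$)
$v{\left(V{\left(-9 \right)},F{\left(13 \right)} \right)} - 20018 = 2 \left(-3 - -9\right) \left(-6 - \frac{26 \left(15 + 13\right)}{3}\right) - 20018 = 2 \left(-3 + 9\right) \left(-6 - \frac{26}{3} \cdot 28\right) - 20018 = 2 \cdot 6 \left(-6 - \frac{728}{3}\right) - 20018 = 2 \cdot 6 \left(- \frac{746}{3}\right) - 20018 = -2984 - 20018 = -23002$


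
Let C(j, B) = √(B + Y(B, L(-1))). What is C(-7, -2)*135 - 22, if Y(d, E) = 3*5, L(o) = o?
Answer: -22 + 135*√13 ≈ 464.75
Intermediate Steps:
Y(d, E) = 15
C(j, B) = √(15 + B) (C(j, B) = √(B + 15) = √(15 + B))
C(-7, -2)*135 - 22 = √(15 - 2)*135 - 22 = √13*135 - 22 = 135*√13 - 22 = -22 + 135*√13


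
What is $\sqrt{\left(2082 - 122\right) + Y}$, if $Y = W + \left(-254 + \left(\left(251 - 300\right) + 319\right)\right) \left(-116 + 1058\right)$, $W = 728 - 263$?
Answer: $\sqrt{17497} \approx 132.28$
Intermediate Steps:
$W = 465$ ($W = 728 - 263 = 465$)
$Y = 15537$ ($Y = 465 + \left(-254 + \left(\left(251 - 300\right) + 319\right)\right) \left(-116 + 1058\right) = 465 + \left(-254 + \left(-49 + 319\right)\right) 942 = 465 + \left(-254 + 270\right) 942 = 465 + 16 \cdot 942 = 465 + 15072 = 15537$)
$\sqrt{\left(2082 - 122\right) + Y} = \sqrt{\left(2082 - 122\right) + 15537} = \sqrt{1960 + 15537} = \sqrt{17497}$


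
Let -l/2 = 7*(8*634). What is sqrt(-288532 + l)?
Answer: 2*I*sqrt(89885) ≈ 599.62*I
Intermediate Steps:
l = -71008 (l = -14*8*634 = -14*5072 = -2*35504 = -71008)
sqrt(-288532 + l) = sqrt(-288532 - 71008) = sqrt(-359540) = 2*I*sqrt(89885)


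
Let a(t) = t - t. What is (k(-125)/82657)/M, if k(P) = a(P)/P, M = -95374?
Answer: 0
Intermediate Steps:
a(t) = 0
k(P) = 0 (k(P) = 0/P = 0)
(k(-125)/82657)/M = (0/82657)/(-95374) = (0*(1/82657))*(-1/95374) = 0*(-1/95374) = 0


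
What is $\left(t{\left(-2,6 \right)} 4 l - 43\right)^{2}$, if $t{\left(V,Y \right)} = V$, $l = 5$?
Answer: $6889$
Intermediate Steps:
$\left(t{\left(-2,6 \right)} 4 l - 43\right)^{2} = \left(\left(-2\right) 4 \cdot 5 - 43\right)^{2} = \left(\left(-8\right) 5 - 43\right)^{2} = \left(-40 - 43\right)^{2} = \left(-83\right)^{2} = 6889$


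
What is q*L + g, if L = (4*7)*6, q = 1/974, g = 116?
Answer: 56576/487 ≈ 116.17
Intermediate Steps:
q = 1/974 ≈ 0.0010267
L = 168 (L = 28*6 = 168)
q*L + g = (1/974)*168 + 116 = 84/487 + 116 = 56576/487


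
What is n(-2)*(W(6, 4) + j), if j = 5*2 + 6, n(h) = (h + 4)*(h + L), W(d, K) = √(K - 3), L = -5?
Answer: -238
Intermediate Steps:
W(d, K) = √(-3 + K)
n(h) = (-5 + h)*(4 + h) (n(h) = (h + 4)*(h - 5) = (4 + h)*(-5 + h) = (-5 + h)*(4 + h))
j = 16 (j = 10 + 6 = 16)
n(-2)*(W(6, 4) + j) = (-20 + (-2)² - 1*(-2))*(√(-3 + 4) + 16) = (-20 + 4 + 2)*(√1 + 16) = -14*(1 + 16) = -14*17 = -238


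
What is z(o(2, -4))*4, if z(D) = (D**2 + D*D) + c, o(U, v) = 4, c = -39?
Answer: -28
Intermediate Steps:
z(D) = -39 + 2*D**2 (z(D) = (D**2 + D*D) - 39 = (D**2 + D**2) - 39 = 2*D**2 - 39 = -39 + 2*D**2)
z(o(2, -4))*4 = (-39 + 2*4**2)*4 = (-39 + 2*16)*4 = (-39 + 32)*4 = -7*4 = -28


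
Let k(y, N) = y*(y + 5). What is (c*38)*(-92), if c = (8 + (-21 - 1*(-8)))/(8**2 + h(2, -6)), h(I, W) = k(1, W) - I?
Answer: 4370/17 ≈ 257.06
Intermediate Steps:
k(y, N) = y*(5 + y)
h(I, W) = 6 - I (h(I, W) = 1*(5 + 1) - I = 1*6 - I = 6 - I)
c = -5/68 (c = (8 + (-21 - 1*(-8)))/(8**2 + (6 - 1*2)) = (8 + (-21 + 8))/(64 + (6 - 2)) = (8 - 13)/(64 + 4) = -5/68 ≈ -0.073529)
(c*38)*(-92) = -5/68*38*(-92) = -95/34*(-92) = 4370/17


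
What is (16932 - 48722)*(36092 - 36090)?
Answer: -63580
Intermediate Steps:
(16932 - 48722)*(36092 - 36090) = -31790*2 = -63580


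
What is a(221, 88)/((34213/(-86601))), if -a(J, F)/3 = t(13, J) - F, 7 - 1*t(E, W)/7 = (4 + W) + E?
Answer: -442964115/34213 ≈ -12947.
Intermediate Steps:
t(E, W) = 21 - 7*E - 7*W (t(E, W) = 49 - 7*((4 + W) + E) = 49 - 7*(4 + E + W) = 49 + (-28 - 7*E - 7*W) = 21 - 7*E - 7*W)
a(J, F) = 210 + 3*F + 21*J (a(J, F) = -3*((21 - 7*13 - 7*J) - F) = -3*((21 - 91 - 7*J) - F) = -3*((-70 - 7*J) - F) = -3*(-70 - F - 7*J) = 210 + 3*F + 21*J)
a(221, 88)/((34213/(-86601))) = (210 + 3*88 + 21*221)/((34213/(-86601))) = (210 + 264 + 4641)/((34213*(-1/86601))) = 5115/(-34213/86601) = 5115*(-86601/34213) = -442964115/34213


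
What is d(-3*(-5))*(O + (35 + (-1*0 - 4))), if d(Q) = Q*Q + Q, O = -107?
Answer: -18240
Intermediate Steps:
d(Q) = Q + Q² (d(Q) = Q² + Q = Q + Q²)
d(-3*(-5))*(O + (35 + (-1*0 - 4))) = ((-3*(-5))*(1 - 3*(-5)))*(-107 + (35 + (-1*0 - 4))) = (15*(1 + 15))*(-107 + (35 + (0 - 4))) = (15*16)*(-107 + (35 - 4)) = 240*(-107 + 31) = 240*(-76) = -18240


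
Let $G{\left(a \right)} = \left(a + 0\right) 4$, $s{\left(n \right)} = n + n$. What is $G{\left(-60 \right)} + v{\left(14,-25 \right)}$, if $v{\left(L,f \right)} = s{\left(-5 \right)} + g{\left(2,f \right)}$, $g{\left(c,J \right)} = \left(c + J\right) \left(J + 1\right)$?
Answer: $302$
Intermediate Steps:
$g{\left(c,J \right)} = \left(1 + J\right) \left(J + c\right)$ ($g{\left(c,J \right)} = \left(J + c\right) \left(1 + J\right) = \left(1 + J\right) \left(J + c\right)$)
$s{\left(n \right)} = 2 n$
$G{\left(a \right)} = 4 a$ ($G{\left(a \right)} = a 4 = 4 a$)
$v{\left(L,f \right)} = -8 + f^{2} + 3 f$ ($v{\left(L,f \right)} = 2 \left(-5\right) + \left(f + 2 + f^{2} + f 2\right) = -10 + \left(f + 2 + f^{2} + 2 f\right) = -10 + \left(2 + f^{2} + 3 f\right) = -8 + f^{2} + 3 f$)
$G{\left(-60 \right)} + v{\left(14,-25 \right)} = 4 \left(-60\right) + \left(-8 + \left(-25\right)^{2} + 3 \left(-25\right)\right) = -240 - -542 = -240 + 542 = 302$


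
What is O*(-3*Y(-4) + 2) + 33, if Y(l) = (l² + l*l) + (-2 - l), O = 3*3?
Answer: -867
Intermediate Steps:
O = 9
Y(l) = -2 - l + 2*l² (Y(l) = (l² + l²) + (-2 - l) = 2*l² + (-2 - l) = -2 - l + 2*l²)
O*(-3*Y(-4) + 2) + 33 = 9*(-3*(-2 - 1*(-4) + 2*(-4)²) + 2) + 33 = 9*(-3*(-2 + 4 + 2*16) + 2) + 33 = 9*(-3*(-2 + 4 + 32) + 2) + 33 = 9*(-3*34 + 2) + 33 = 9*(-102 + 2) + 33 = 9*(-100) + 33 = -900 + 33 = -867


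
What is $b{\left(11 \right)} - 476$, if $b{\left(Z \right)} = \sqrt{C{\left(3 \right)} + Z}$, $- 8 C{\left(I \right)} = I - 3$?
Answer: $-476 + \sqrt{11} \approx -472.68$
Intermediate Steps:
$C{\left(I \right)} = \frac{3}{8} - \frac{I}{8}$ ($C{\left(I \right)} = - \frac{I - 3}{8} = - \frac{-3 + I}{8} = \frac{3}{8} - \frac{I}{8}$)
$b{\left(Z \right)} = \sqrt{Z}$ ($b{\left(Z \right)} = \sqrt{\left(\frac{3}{8} - \frac{3}{8}\right) + Z} = \sqrt{0 + Z} = \sqrt{Z}$)
$b{\left(11 \right)} - 476 = \sqrt{11} - 476 = -476 + \sqrt{11}$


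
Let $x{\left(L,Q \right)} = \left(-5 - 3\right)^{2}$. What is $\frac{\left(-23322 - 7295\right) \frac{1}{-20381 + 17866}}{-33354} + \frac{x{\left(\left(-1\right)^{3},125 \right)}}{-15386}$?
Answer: $- \frac{171756853}{37960569990} \approx -0.0045246$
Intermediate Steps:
$x{\left(L,Q \right)} = 64$ ($x{\left(L,Q \right)} = \left(-8\right)^{2} = 64$)
$\frac{\left(-23322 - 7295\right) \frac{1}{-20381 + 17866}}{-33354} + \frac{x{\left(\left(-1\right)^{3},125 \right)}}{-15386} = \frac{\left(-23322 - 7295\right) \frac{1}{-20381 + 17866}}{-33354} + \frac{64}{-15386} = - \frac{30617}{-2515} \left(- \frac{1}{33354}\right) + 64 \left(- \frac{1}{15386}\right) = \left(-30617\right) \left(- \frac{1}{2515}\right) \left(- \frac{1}{33354}\right) - \frac{32}{7693} = \frac{30617}{2515} \left(- \frac{1}{33354}\right) - \frac{32}{7693} = - \frac{1801}{4934430} - \frac{32}{7693} = - \frac{171756853}{37960569990}$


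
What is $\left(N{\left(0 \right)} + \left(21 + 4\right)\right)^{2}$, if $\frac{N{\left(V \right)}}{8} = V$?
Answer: $625$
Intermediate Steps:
$N{\left(V \right)} = 8 V$
$\left(N{\left(0 \right)} + \left(21 + 4\right)\right)^{2} = \left(8 \cdot 0 + \left(21 + 4\right)\right)^{2} = \left(0 + 25\right)^{2} = 25^{2} = 625$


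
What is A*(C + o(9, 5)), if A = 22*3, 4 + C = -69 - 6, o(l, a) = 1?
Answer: -5148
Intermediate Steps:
C = -79 (C = -4 + (-69 - 6) = -4 - 75 = -79)
A = 66
A*(C + o(9, 5)) = 66*(-79 + 1) = 66*(-78) = -5148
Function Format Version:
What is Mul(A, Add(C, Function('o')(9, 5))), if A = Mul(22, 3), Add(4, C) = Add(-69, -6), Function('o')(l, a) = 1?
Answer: -5148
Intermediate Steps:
C = -79 (C = Add(-4, Add(-69, -6)) = Add(-4, -75) = -79)
A = 66
Mul(A, Add(C, Function('o')(9, 5))) = Mul(66, Add(-79, 1)) = Mul(66, -78) = -5148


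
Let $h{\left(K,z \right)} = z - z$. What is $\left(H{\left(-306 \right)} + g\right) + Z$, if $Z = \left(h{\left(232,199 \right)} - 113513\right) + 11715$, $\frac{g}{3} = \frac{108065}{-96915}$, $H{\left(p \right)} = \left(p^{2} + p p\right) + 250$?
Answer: $\frac{553841151}{6461} \approx 85721.0$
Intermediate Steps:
$h{\left(K,z \right)} = 0$
$H{\left(p \right)} = 250 + 2 p^{2}$ ($H{\left(p \right)} = \left(p^{2} + p^{2}\right) + 250 = 2 p^{2} + 250 = 250 + 2 p^{2}$)
$g = - \frac{21613}{6461}$ ($g = 3 \frac{108065}{-96915} = 3 \cdot 108065 \left(- \frac{1}{96915}\right) = 3 \left(- \frac{21613}{19383}\right) = - \frac{21613}{6461} \approx -3.3451$)
$Z = -101798$ ($Z = \left(0 - 113513\right) + 11715 = -113513 + 11715 = -101798$)
$\left(H{\left(-306 \right)} + g\right) + Z = \left(\left(250 + 2 \left(-306\right)^{2}\right) - \frac{21613}{6461}\right) - 101798 = \left(\left(250 + 2 \cdot 93636\right) - \frac{21613}{6461}\right) - 101798 = \left(\left(250 + 187272\right) - \frac{21613}{6461}\right) - 101798 = \left(187522 - \frac{21613}{6461}\right) - 101798 = \frac{1211558029}{6461} - 101798 = \frac{553841151}{6461}$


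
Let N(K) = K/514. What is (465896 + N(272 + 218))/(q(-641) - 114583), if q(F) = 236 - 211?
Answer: -39911839/9813802 ≈ -4.0669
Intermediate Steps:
N(K) = K/514 (N(K) = K*(1/514) = K/514)
q(F) = 25
(465896 + N(272 + 218))/(q(-641) - 114583) = (465896 + (272 + 218)/514)/(25 - 114583) = (465896 + (1/514)*490)/(-114558) = (465896 + 245/257)*(-1/114558) = (119735517/257)*(-1/114558) = -39911839/9813802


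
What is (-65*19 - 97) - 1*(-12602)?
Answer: 11270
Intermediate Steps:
(-65*19 - 97) - 1*(-12602) = (-1235 - 97) + 12602 = -1332 + 12602 = 11270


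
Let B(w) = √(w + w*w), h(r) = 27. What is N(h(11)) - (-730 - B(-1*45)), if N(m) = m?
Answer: 757 + 6*√55 ≈ 801.50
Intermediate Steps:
B(w) = √(w + w²)
N(h(11)) - (-730 - B(-1*45)) = 27 - (-730 - √((-1*45)*(1 - 1*45))) = 27 - (-730 - √(-45*(1 - 45))) = 27 - (-730 - √(-45*(-44))) = 27 - (-730 - √1980) = 27 - (-730 - 6*√55) = 27 + (730 + 6*√55) = 757 + 6*√55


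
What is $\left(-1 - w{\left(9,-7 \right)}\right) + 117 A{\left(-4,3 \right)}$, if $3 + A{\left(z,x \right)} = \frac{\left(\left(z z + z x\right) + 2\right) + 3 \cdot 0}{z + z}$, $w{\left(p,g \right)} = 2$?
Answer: $- \frac{1767}{4} \approx -441.75$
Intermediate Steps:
$A{\left(z,x \right)} = -3 + \frac{2 + z^{2} + x z}{2 z}$ ($A{\left(z,x \right)} = -3 + \frac{\left(\left(z z + z x\right) + 2\right) + 3 \cdot 0}{z + z} = -3 + \frac{\left(\left(z^{2} + x z\right) + 2\right) + 0}{2 z} = -3 + \left(\left(2 + z^{2} + x z\right) + 0\right) \frac{1}{2 z} = -3 + \left(2 + z^{2} + x z\right) \frac{1}{2 z} = -3 + \frac{2 + z^{2} + x z}{2 z}$)
$\left(-1 - w{\left(9,-7 \right)}\right) + 117 A{\left(-4,3 \right)} = \left(-1 - 2\right) + 117 \frac{2 - 4 \left(-6 + 3 - 4\right)}{2 \left(-4\right)} = \left(-1 - 2\right) + 117 \cdot \frac{1}{2} \left(- \frac{1}{4}\right) \left(2 - -28\right) = -3 + 117 \cdot \frac{1}{2} \left(- \frac{1}{4}\right) \left(2 + 28\right) = -3 + 117 \cdot \frac{1}{2} \left(- \frac{1}{4}\right) 30 = -3 + 117 \left(- \frac{15}{4}\right) = -3 - \frac{1755}{4} = - \frac{1767}{4}$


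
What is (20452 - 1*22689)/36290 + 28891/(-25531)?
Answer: -1105567237/926519990 ≈ -1.1932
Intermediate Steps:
(20452 - 1*22689)/36290 + 28891/(-25531) = (20452 - 22689)*(1/36290) + 28891*(-1/25531) = -2237*1/36290 - 28891/25531 = -2237/36290 - 28891/25531 = -1105567237/926519990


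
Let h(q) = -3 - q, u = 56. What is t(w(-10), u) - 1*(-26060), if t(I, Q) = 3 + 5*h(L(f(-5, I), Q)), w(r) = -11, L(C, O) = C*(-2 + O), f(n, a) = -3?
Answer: 26858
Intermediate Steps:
t(I, Q) = -42 + 15*Q (t(I, Q) = 3 + 5*(-3 - (-3)*(-2 + Q)) = 3 + 5*(-3 - (6 - 3*Q)) = 3 + 5*(-3 + (-6 + 3*Q)) = 3 + 5*(-9 + 3*Q) = 3 + (-45 + 15*Q) = -42 + 15*Q)
t(w(-10), u) - 1*(-26060) = (-42 + 15*56) - 1*(-26060) = (-42 + 840) + 26060 = 798 + 26060 = 26858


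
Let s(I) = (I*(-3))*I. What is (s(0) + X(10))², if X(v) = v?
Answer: 100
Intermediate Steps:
s(I) = -3*I² (s(I) = (-3*I)*I = -3*I²)
(s(0) + X(10))² = (-3*0² + 10)² = (-3*0 + 10)² = (0 + 10)² = 10² = 100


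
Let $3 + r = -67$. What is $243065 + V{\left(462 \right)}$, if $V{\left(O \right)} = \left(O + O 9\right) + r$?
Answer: $247615$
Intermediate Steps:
$r = -70$ ($r = -3 - 67 = -70$)
$V{\left(O \right)} = -70 + 10 O$ ($V{\left(O \right)} = \left(O + O 9\right) - 70 = \left(O + 9 O\right) - 70 = 10 O - 70 = -70 + 10 O$)
$243065 + V{\left(462 \right)} = 243065 + \left(-70 + 10 \cdot 462\right) = 243065 + \left(-70 + 4620\right) = 243065 + 4550 = 247615$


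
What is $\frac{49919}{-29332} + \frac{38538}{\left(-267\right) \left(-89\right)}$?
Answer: $- \frac{18609527}{232338772} \approx -0.080096$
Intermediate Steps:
$\frac{49919}{-29332} + \frac{38538}{\left(-267\right) \left(-89\right)} = 49919 \left(- \frac{1}{29332}\right) + \frac{38538}{23763} = - \frac{49919}{29332} + 38538 \cdot \frac{1}{23763} = - \frac{49919}{29332} + \frac{12846}{7921} = - \frac{18609527}{232338772}$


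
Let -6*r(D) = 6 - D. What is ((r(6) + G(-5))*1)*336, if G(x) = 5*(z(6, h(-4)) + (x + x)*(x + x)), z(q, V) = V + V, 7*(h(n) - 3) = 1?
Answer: 178560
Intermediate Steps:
h(n) = 22/7 (h(n) = 3 + (⅐)*1 = 3 + ⅐ = 22/7)
r(D) = -1 + D/6 (r(D) = -(6 - D)/6 = -1 + D/6)
z(q, V) = 2*V
G(x) = 220/7 + 20*x² (G(x) = 5*(2*(22/7) + (x + x)*(x + x)) = 5*(44/7 + (2*x)*(2*x)) = 5*(44/7 + 4*x²) = 220/7 + 20*x²)
((r(6) + G(-5))*1)*336 = (((-1 + (⅙)*6) + (220/7 + 20*(-5)²))*1)*336 = (((-1 + 1) + (220/7 + 20*25))*1)*336 = ((0 + (220/7 + 500))*1)*336 = ((0 + 3720/7)*1)*336 = ((3720/7)*1)*336 = (3720/7)*336 = 178560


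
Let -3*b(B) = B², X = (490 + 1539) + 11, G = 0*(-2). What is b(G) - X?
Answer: -2040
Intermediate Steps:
G = 0
X = 2040 (X = 2029 + 11 = 2040)
b(B) = -B²/3
b(G) - X = -⅓*0² - 1*2040 = -⅓*0 - 2040 = 0 - 2040 = -2040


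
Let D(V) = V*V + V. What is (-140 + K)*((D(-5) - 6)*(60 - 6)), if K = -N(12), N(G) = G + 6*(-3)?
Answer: -101304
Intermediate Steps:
D(V) = V + V² (D(V) = V² + V = V + V²)
N(G) = -18 + G (N(G) = G - 18 = -18 + G)
K = 6 (K = -(-18 + 12) = -1*(-6) = 6)
(-140 + K)*((D(-5) - 6)*(60 - 6)) = (-140 + 6)*((-5*(1 - 5) - 6)*(60 - 6)) = -134*(-5*(-4) - 6)*54 = -134*(20 - 6)*54 = -1876*54 = -134*756 = -101304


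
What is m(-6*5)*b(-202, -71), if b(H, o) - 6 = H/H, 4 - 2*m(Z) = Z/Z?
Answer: 21/2 ≈ 10.500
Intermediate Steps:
m(Z) = 3/2 (m(Z) = 2 - Z/(2*Z) = 2 - ½*1 = 2 - ½ = 3/2)
b(H, o) = 7 (b(H, o) = 6 + H/H = 6 + 1 = 7)
m(-6*5)*b(-202, -71) = (3/2)*7 = 21/2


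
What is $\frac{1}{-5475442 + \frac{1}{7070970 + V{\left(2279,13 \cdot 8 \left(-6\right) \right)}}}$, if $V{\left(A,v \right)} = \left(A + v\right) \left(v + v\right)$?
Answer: $- \frac{5005530}{27407489194259} \approx -1.8263 \cdot 10^{-7}$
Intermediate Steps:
$V{\left(A,v \right)} = 2 v \left(A + v\right)$ ($V{\left(A,v \right)} = \left(A + v\right) 2 v = 2 v \left(A + v\right)$)
$\frac{1}{-5475442 + \frac{1}{7070970 + V{\left(2279,13 \cdot 8 \left(-6\right) \right)}}} = \frac{1}{-5475442 + \frac{1}{7070970 + 2 \cdot 13 \cdot 8 \left(-6\right) \left(2279 + 13 \cdot 8 \left(-6\right)\right)}} = \frac{1}{-5475442 + \frac{1}{7070970 + 2 \cdot 104 \left(-6\right) \left(2279 + 104 \left(-6\right)\right)}} = \frac{1}{-5475442 + \frac{1}{7070970 + 2 \left(-624\right) \left(2279 - 624\right)}} = \frac{1}{-5475442 + \frac{1}{7070970 + 2 \left(-624\right) 1655}} = \frac{1}{-5475442 + \frac{1}{7070970 - 2065440}} = \frac{1}{-5475442 + \frac{1}{5005530}} = \frac{1}{- \frac{27407489194259}{5005530}} = - \frac{5005530}{27407489194259}$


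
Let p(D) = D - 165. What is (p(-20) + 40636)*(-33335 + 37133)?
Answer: 153632898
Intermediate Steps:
p(D) = -165 + D
(p(-20) + 40636)*(-33335 + 37133) = ((-165 - 20) + 40636)*(-33335 + 37133) = (-185 + 40636)*3798 = 40451*3798 = 153632898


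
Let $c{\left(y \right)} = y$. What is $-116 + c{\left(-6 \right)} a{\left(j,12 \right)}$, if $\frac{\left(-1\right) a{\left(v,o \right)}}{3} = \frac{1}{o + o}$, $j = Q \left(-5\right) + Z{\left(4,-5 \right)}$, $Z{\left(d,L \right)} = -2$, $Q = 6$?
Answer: $- \frac{461}{4} \approx -115.25$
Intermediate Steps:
$j = -32$ ($j = 6 \left(-5\right) - 2 = -30 - 2 = -32$)
$a{\left(v,o \right)} = - \frac{3}{2 o}$ ($a{\left(v,o \right)} = - \frac{3}{o + o} = - \frac{3}{2 o}$)
$-116 + c{\left(-6 \right)} a{\left(j,12 \right)} = -116 - 6 \left(- \frac{3}{2 \cdot 12}\right) = -116 - 6 \left(\left(- \frac{3}{2}\right) \frac{1}{12}\right) = -116 - - \frac{3}{4} = -116 + \frac{3}{4} = - \frac{461}{4}$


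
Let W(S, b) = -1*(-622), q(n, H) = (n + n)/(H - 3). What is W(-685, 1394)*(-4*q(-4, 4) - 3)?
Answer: 18038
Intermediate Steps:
q(n, H) = 2*n/(-3 + H) (q(n, H) = (2*n)/(-3 + H) = 2*n/(-3 + H))
W(S, b) = 622
W(-685, 1394)*(-4*q(-4, 4) - 3) = 622*(-8*(-4)/(-3 + 4) - 3) = 622*(-8*(-4)/1 - 3) = 622*(-8*(-4) - 3) = 622*(-4*(-8) - 3) = 622*(32 - 3) = 622*29 = 18038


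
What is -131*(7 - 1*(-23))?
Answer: -3930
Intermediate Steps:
-131*(7 - 1*(-23)) = -131*(7 + 23) = -131*30 = -3930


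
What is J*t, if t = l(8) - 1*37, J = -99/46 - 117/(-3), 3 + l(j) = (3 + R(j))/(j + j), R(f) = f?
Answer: -1066155/736 ≈ -1448.6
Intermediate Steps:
l(j) = -3 + (3 + j)/(2*j) (l(j) = -3 + (3 + j)/(j + j) = -3 + (3 + j)/((2*j)) = -3 + (3 + j)*(1/(2*j)) = -3 + (3 + j)/(2*j))
J = 1695/46 (J = -99*1/46 - 117*(-1/3) = -99/46 + 39 = 1695/46 ≈ 36.848)
t = -629/16 (t = (1/2)*(3 - 5*8)/8 - 1*37 = (1/2)*(1/8)*(3 - 40) - 37 = (1/2)*(1/8)*(-37) - 37 = -37/16 - 37 = -629/16 ≈ -39.313)
J*t = (1695/46)*(-629/16) = -1066155/736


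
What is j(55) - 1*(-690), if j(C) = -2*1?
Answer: 688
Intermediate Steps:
j(C) = -2
j(55) - 1*(-690) = -2 - 1*(-690) = -2 + 690 = 688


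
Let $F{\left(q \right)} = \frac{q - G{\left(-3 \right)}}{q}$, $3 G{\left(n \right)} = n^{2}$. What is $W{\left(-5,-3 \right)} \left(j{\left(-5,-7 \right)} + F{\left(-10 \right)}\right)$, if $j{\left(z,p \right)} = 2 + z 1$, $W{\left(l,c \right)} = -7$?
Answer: $\frac{119}{10} \approx 11.9$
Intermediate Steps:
$G{\left(n \right)} = \frac{n^{2}}{3}$
$j{\left(z,p \right)} = 2 + z$
$F{\left(q \right)} = \frac{-3 + q}{q}$ ($F{\left(q \right)} = \frac{q - \frac{\left(-3\right)^{2}}{3}}{q} = \frac{q - \frac{1}{3} \cdot 9}{q} = \frac{q - 3}{q} = \frac{-3 + q}{q}$)
$W{\left(-5,-3 \right)} \left(j{\left(-5,-7 \right)} + F{\left(-10 \right)}\right) = - 7 \left(\left(2 - 5\right) + \frac{-3 - 10}{-10}\right) = - 7 \left(-3 - - \frac{13}{10}\right) = - 7 \left(-3 + \frac{13}{10}\right) = \left(-7\right) \left(- \frac{17}{10}\right) = \frac{119}{10}$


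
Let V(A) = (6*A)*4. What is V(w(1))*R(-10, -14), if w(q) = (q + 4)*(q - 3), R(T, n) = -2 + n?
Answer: 3840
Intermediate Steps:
w(q) = (-3 + q)*(4 + q) (w(q) = (4 + q)*(-3 + q) = (-3 + q)*(4 + q))
V(A) = 24*A
V(w(1))*R(-10, -14) = (24*(-12 + 1 + 1²))*(-2 - 14) = (24*(-12 + 1 + 1))*(-16) = (24*(-10))*(-16) = -240*(-16) = 3840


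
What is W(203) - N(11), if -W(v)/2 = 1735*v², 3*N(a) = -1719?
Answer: -142994657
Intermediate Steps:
N(a) = -573 (N(a) = (⅓)*(-1719) = -573)
W(v) = -3470*v²
W(203) - N(11) = -3470*203² - 1*(-573) = -3470*41209 + 573 = -142995230 + 573 = -142994657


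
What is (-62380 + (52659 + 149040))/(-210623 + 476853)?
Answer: 139319/266230 ≈ 0.52330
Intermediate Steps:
(-62380 + (52659 + 149040))/(-210623 + 476853) = (-62380 + 201699)/266230 = 139319*(1/266230) = 139319/266230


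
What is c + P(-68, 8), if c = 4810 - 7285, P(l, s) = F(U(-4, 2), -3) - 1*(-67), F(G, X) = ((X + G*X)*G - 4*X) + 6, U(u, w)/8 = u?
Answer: -5366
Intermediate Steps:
U(u, w) = 8*u
F(G, X) = 6 - 4*X + G*(X + G*X) (F(G, X) = (G*(X + G*X) - 4*X) + 6 = (-4*X + G*(X + G*X)) + 6 = 6 - 4*X + G*(X + G*X))
P(l, s) = -2891 (P(l, s) = (6 - 4*(-3) + (8*(-4))*(-3) - 3*(8*(-4))²) - 1*(-67) = (6 + 12 - 32*(-3) - 3*(-32)²) + 67 = (6 + 12 + 96 - 3*1024) + 67 = (6 + 12 + 96 - 3072) + 67 = -2958 + 67 = -2891)
c = -2475
c + P(-68, 8) = -2475 - 2891 = -5366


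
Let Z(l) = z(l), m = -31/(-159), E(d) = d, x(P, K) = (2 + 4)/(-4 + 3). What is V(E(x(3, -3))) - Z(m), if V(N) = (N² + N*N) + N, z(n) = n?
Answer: 10463/159 ≈ 65.805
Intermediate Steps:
x(P, K) = -6 (x(P, K) = 6/(-1) = 6*(-1) = -6)
m = 31/159 (m = -31*(-1/159) = 31/159 ≈ 0.19497)
Z(l) = l
V(N) = N + 2*N² (V(N) = (N² + N²) + N = 2*N² + N = N + 2*N²)
V(E(x(3, -3))) - Z(m) = -6*(1 + 2*(-6)) - 1*31/159 = -6*(1 - 12) - 31/159 = -6*(-11) - 31/159 = 66 - 31/159 = 10463/159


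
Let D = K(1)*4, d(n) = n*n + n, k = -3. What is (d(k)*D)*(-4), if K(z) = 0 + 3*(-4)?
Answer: 1152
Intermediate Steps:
K(z) = -12 (K(z) = 0 - 12 = -12)
d(n) = n + n² (d(n) = n² + n = n + n²)
D = -48 (D = -12*4 = -48)
(d(k)*D)*(-4) = (-3*(1 - 3)*(-48))*(-4) = (-3*(-2)*(-48))*(-4) = (6*(-48))*(-4) = -288*(-4) = 1152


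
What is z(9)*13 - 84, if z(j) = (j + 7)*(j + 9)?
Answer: 3660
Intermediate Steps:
z(j) = (7 + j)*(9 + j)
z(9)*13 - 84 = (63 + 9² + 16*9)*13 - 84 = (63 + 81 + 144)*13 - 84 = 288*13 - 84 = 3744 - 84 = 3660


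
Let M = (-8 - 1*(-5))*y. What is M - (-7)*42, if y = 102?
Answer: -12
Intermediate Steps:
M = -306 (M = (-8 - 1*(-5))*102 = (-8 + 5)*102 = -3*102 = -306)
M - (-7)*42 = -306 - (-7)*42 = -306 - 1*(-294) = -306 + 294 = -12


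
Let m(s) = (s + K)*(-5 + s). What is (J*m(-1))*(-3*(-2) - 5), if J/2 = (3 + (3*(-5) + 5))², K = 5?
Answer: -2352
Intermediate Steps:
m(s) = (-5 + s)*(5 + s) (m(s) = (s + 5)*(-5 + s) = (5 + s)*(-5 + s) = (-5 + s)*(5 + s))
J = 98 (J = 2*(3 + (3*(-5) + 5))² = 2*(3 + (-15 + 5))² = 2*(3 - 10)² = 2*(-7)² = 2*49 = 98)
(J*m(-1))*(-3*(-2) - 5) = (98*(-25 + (-1)²))*(-3*(-2) - 5) = (98*(-25 + 1))*(6 - 5) = (98*(-24))*1 = -2352*1 = -2352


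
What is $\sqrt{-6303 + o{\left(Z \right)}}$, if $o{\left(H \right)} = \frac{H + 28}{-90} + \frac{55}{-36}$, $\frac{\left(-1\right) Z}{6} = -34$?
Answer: $\frac{i \sqrt{5676395}}{30} \approx 79.417 i$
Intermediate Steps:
$Z = 204$ ($Z = \left(-6\right) \left(-34\right) = 204$)
$o{\left(H \right)} = - \frac{331}{180} - \frac{H}{90}$ ($o{\left(H \right)} = \left(28 + H\right) \left(- \frac{1}{90}\right) + 55 \left(- \frac{1}{36}\right) = \left(- \frac{14}{45} - \frac{H}{90}\right) - \frac{55}{36} = - \frac{331}{180} - \frac{H}{90}$)
$\sqrt{-6303 + o{\left(Z \right)}} = \sqrt{-6303 - \frac{739}{180}} = \sqrt{- \frac{1135279}{180}} = \frac{i \sqrt{5676395}}{30}$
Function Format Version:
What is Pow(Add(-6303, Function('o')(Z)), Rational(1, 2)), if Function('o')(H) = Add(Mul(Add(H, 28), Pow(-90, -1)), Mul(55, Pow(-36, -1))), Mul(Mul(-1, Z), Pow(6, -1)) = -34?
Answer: Mul(Rational(1, 30), I, Pow(5676395, Rational(1, 2))) ≈ Mul(79.417, I)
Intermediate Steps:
Z = 204 (Z = Mul(-6, -34) = 204)
Function('o')(H) = Add(Rational(-331, 180), Mul(Rational(-1, 90), H)) (Function('o')(H) = Add(Mul(Add(28, H), Rational(-1, 90)), Mul(55, Rational(-1, 36))) = Add(Add(Rational(-14, 45), Mul(Rational(-1, 90), H)), Rational(-55, 36)) = Add(Rational(-331, 180), Mul(Rational(-1, 90), H)))
Pow(Add(-6303, Function('o')(Z)), Rational(1, 2)) = Pow(Add(-6303, Add(Rational(-331, 180), Mul(Rational(-1, 90), 204))), Rational(1, 2)) = Pow(Add(-6303, Add(Rational(-331, 180), Rational(-34, 15))), Rational(1, 2)) = Pow(Add(-6303, Rational(-739, 180)), Rational(1, 2)) = Pow(Rational(-1135279, 180), Rational(1, 2)) = Mul(Rational(1, 30), I, Pow(5676395, Rational(1, 2)))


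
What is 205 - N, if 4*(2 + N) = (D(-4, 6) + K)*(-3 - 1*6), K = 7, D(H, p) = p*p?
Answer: 1215/4 ≈ 303.75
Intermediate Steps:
D(H, p) = p**2
N = -395/4 (N = -2 + ((6**2 + 7)*(-3 - 1*6))/4 = -2 + ((36 + 7)*(-3 - 6))/4 = -2 + (43*(-9))/4 = -2 + (1/4)*(-387) = -2 - 387/4 = -395/4 ≈ -98.750)
205 - N = 205 - 1*(-395/4) = 205 + 395/4 = 1215/4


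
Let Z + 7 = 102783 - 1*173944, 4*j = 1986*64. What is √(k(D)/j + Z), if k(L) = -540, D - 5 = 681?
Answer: I*√124755825758/1324 ≈ 266.77*I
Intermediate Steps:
D = 686 (D = 5 + 681 = 686)
j = 31776 (j = (1986*64)/4 = (¼)*127104 = 31776)
Z = -71168 (Z = -7 + (102783 - 1*173944) = -7 + (102783 - 173944) = -7 - 71161 = -71168)
√(k(D)/j + Z) = √(-540/31776 - 71168) = √(-540*1/31776 - 71168) = √(-45/2648 - 71168) = √(-188452909/2648) = I*√124755825758/1324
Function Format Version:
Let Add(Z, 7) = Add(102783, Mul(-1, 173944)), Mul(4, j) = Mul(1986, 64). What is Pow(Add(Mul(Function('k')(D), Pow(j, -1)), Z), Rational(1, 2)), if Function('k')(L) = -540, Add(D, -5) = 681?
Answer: Mul(Rational(1, 1324), I, Pow(124755825758, Rational(1, 2))) ≈ Mul(266.77, I)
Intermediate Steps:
D = 686 (D = Add(5, 681) = 686)
j = 31776 (j = Mul(Rational(1, 4), Mul(1986, 64)) = Mul(Rational(1, 4), 127104) = 31776)
Z = -71168 (Z = Add(-7, Add(102783, Mul(-1, 173944))) = Add(-7, Add(102783, -173944)) = Add(-7, -71161) = -71168)
Pow(Add(Mul(Function('k')(D), Pow(j, -1)), Z), Rational(1, 2)) = Pow(Add(Mul(-540, Pow(31776, -1)), -71168), Rational(1, 2)) = Pow(Add(Mul(-540, Rational(1, 31776)), -71168), Rational(1, 2)) = Pow(Add(Rational(-45, 2648), -71168), Rational(1, 2)) = Pow(Rational(-188452909, 2648), Rational(1, 2)) = Mul(Rational(1, 1324), I, Pow(124755825758, Rational(1, 2)))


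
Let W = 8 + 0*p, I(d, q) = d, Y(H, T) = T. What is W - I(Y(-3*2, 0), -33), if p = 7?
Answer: 8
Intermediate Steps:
W = 8 (W = 8 + 0*7 = 8 + 0 = 8)
W - I(Y(-3*2, 0), -33) = 8 - 1*0 = 8 + 0 = 8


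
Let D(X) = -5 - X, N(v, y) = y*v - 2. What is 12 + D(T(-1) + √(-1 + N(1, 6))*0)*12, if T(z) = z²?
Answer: -60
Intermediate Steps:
N(v, y) = -2 + v*y (N(v, y) = v*y - 2 = -2 + v*y)
12 + D(T(-1) + √(-1 + N(1, 6))*0)*12 = 12 + (-5 - ((-1)² + √(-1 + (-2 + 1*6))*0))*12 = 12 + (-5 - (1 + √(-1 + (-2 + 6))*0))*12 = 12 + (-5 - (1 + √(-1 + 4)*0))*12 = 12 + (-5 - (1 + √3*0))*12 = 12 + (-5 - (1 + 0))*12 = 12 + (-5 - 1*1)*12 = 12 + (-5 - 1)*12 = 12 - 6*12 = 12 - 72 = -60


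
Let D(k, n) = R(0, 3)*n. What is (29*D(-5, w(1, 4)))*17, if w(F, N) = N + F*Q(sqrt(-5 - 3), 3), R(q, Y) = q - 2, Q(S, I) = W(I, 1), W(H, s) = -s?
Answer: -2958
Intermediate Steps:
Q(S, I) = -1 (Q(S, I) = -1*1 = -1)
R(q, Y) = -2 + q
w(F, N) = N - F (w(F, N) = N + F*(-1) = N - F)
D(k, n) = -2*n (D(k, n) = (-2 + 0)*n = -2*n)
(29*D(-5, w(1, 4)))*17 = (29*(-2*(4 - 1*1)))*17 = (29*(-2*(4 - 1)))*17 = (29*(-2*3))*17 = (29*(-6))*17 = -174*17 = -2958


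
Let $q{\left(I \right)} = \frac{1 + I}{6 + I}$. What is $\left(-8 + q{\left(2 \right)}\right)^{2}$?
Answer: $\frac{3721}{64} \approx 58.141$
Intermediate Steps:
$q{\left(I \right)} = \frac{1 + I}{6 + I}$
$\left(-8 + q{\left(2 \right)}\right)^{2} = \left(-8 + \frac{1 + 2}{6 + 2}\right)^{2} = \left(-8 + \frac{1}{8} \cdot 3\right)^{2} = \left(-8 + \frac{3}{8}\right)^{2} = \left(- \frac{61}{8}\right)^{2} = \frac{3721}{64}$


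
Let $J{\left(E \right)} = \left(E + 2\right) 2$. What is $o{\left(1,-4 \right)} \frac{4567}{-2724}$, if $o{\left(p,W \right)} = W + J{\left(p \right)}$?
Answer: $- \frac{4567}{1362} \approx -3.3532$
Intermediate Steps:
$J{\left(E \right)} = 4 + 2 E$ ($J{\left(E \right)} = \left(2 + E\right) 2 = 4 + 2 E$)
$o{\left(p,W \right)} = 4 + W + 2 p$ ($o{\left(p,W \right)} = W + \left(4 + 2 p\right) = 4 + W + 2 p$)
$o{\left(1,-4 \right)} \frac{4567}{-2724} = \left(4 - 4 + 2 \cdot 1\right) \frac{4567}{-2724} = \left(4 - 4 + 2\right) 4567 \left(- \frac{1}{2724}\right) = 2 \left(- \frac{4567}{2724}\right) = - \frac{4567}{1362}$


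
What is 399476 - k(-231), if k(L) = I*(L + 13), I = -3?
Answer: 398822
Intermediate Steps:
k(L) = -39 - 3*L (k(L) = -3*(L + 13) = -3*(13 + L) = -39 - 3*L)
399476 - k(-231) = 399476 - (-39 - 3*(-231)) = 399476 - (-39 + 693) = 399476 - 1*654 = 399476 - 654 = 398822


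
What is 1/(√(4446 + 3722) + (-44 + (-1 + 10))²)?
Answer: 1225/1492457 - 2*√2042/1492457 ≈ 0.00076024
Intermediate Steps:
1/(√(4446 + 3722) + (-44 + (-1 + 10))²) = 1/(√8168 + (-44 + 9)²) = 1/(2*√2042 + (-35)²) = 1/(2*√2042 + 1225) = 1/(1225 + 2*√2042)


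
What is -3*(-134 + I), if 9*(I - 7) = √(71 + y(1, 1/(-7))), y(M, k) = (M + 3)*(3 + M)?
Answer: 381 - √87/3 ≈ 377.89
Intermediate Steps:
y(M, k) = (3 + M)² (y(M, k) = (3 + M)*(3 + M) = (3 + M)²)
I = 7 + √87/9 (I = 7 + √(71 + (3 + 1)²)/9 = 7 + √(71 + 4²)/9 = 7 + √(71 + 16)/9 = 7 + √87/9 ≈ 8.0364)
-3*(-134 + I) = -3*(-134 + (7 + √87/9)) = -3*(-127 + √87/9) = 381 - √87/3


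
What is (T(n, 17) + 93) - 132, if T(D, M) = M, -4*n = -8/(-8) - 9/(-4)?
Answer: -22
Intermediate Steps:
n = -13/16 (n = -(-8/(-8) - 9/(-4))/4 = -(-8*(-1/8) - 9*(-1/4))/4 = -(1 + 9/4)/4 = -1/4*13/4 = -13/16 ≈ -0.81250)
(T(n, 17) + 93) - 132 = (17 + 93) - 132 = 110 - 132 = -22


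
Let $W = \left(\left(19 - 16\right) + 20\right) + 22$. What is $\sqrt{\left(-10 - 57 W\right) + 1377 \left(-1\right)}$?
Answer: $4 i \sqrt{247} \approx 62.865 i$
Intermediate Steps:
$W = 45$ ($W = \left(3 + 20\right) + 22 = 23 + 22 = 45$)
$\sqrt{\left(-10 - 57 W\right) + 1377 \left(-1\right)} = \sqrt{\left(-10 - 2565\right) + 1377 \left(-1\right)} = \sqrt{\left(-10 - 2565\right) - 1377} = \sqrt{-2575 - 1377} = \sqrt{-3952} = 4 i \sqrt{247}$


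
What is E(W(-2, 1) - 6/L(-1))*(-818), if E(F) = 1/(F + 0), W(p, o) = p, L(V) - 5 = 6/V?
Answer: -409/2 ≈ -204.50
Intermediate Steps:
L(V) = 5 + 6/V
E(F) = 1/F
E(W(-2, 1) - 6/L(-1))*(-818) = -818/(-2 - 6/(5 + 6/(-1))) = -818/(-2 - 6/(5 + 6*(-1))) = -818/(-2 - 6/(5 - 6)) = -818/(-2 - 6/(-1)) = -818/(-2 - 6*(-1)) = -818/(-2 - 1*(-6)) = -818/(-2 + 6) = -818/4 = (1/4)*(-818) = -409/2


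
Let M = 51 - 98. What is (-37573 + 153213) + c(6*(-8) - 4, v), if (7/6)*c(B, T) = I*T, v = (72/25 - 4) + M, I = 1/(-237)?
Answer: 1598725406/13825 ≈ 1.1564e+5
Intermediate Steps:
I = -1/237 ≈ -0.0042194
M = -47
v = -1203/25 (v = (72/25 - 4) - 47 = -28/25 - 47 = -1203/25 ≈ -48.120)
c(B, T) = -2*T/553 (c(B, T) = 6*(-T/237)/7 = -2*T/553)
(-37573 + 153213) + c(6*(-8) - 4, v) = (-37573 + 153213) - 2/553*(-1203/25) = 115640 + 2406/13825 = 1598725406/13825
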